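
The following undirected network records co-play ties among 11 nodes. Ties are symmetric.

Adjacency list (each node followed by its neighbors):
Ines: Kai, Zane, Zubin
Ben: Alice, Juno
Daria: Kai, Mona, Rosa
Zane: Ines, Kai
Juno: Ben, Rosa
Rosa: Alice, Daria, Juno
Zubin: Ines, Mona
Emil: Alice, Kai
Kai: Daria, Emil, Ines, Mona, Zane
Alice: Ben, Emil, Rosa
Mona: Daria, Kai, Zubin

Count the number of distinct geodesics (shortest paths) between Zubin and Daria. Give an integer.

1

The shortest distance is 2, and the only length-2 path is Zubin–Mona–Daria. So there is exactly 1 shortest path.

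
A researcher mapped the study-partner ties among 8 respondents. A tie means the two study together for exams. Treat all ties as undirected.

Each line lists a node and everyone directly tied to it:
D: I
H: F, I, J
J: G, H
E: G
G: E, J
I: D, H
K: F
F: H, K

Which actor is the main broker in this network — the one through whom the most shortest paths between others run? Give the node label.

H

Unnormalized betweenness of each node: D:0, E:0, F:6, G:6, H:16, I:6, J:10, K:0.
H has the largest value, 16, making it the main broker — the node through which the most shortest paths run.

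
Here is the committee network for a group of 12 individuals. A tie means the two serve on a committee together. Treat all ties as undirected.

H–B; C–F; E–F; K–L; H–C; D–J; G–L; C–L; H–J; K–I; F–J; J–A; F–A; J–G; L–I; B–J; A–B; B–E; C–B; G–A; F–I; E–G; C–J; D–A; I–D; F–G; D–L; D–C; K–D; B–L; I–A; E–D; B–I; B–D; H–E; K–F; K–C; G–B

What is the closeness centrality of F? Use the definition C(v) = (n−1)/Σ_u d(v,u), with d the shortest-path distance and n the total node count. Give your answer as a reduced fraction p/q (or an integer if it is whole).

Distances from F: A:1, B:2, C:1, D:2, E:1, G:1, H:2, I:1, J:1, K:1, L:2. Sum = 15.
n = 12, so closeness = 11/15.

11/15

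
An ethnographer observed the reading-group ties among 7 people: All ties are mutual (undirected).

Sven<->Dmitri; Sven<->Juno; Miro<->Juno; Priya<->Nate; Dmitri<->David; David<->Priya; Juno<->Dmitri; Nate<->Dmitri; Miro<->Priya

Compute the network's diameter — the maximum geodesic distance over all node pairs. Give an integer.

Eccentricity of each node (its greatest distance to any other): David:2, Dmitri:2, Juno:2, Miro:2, Nate:2, Priya:3, Sven:3.
The maximum eccentricity is 3, realized for instance by the pair Priya–Sven via Priya – Miro – Juno – Sven. So the diameter is 3.

3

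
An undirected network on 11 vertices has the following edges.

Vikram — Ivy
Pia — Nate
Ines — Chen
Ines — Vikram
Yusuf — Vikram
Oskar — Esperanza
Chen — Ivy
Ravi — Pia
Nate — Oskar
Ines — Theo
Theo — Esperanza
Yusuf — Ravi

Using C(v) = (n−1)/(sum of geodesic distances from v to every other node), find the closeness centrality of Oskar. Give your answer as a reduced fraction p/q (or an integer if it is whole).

Distances from Oskar: Chen:4, Esperanza:1, Ines:3, Ivy:5, Nate:1, Pia:2, Ravi:3, Theo:2, Vikram:4, Yusuf:4. Sum = 29.
n = 11, so closeness = 10/29.

10/29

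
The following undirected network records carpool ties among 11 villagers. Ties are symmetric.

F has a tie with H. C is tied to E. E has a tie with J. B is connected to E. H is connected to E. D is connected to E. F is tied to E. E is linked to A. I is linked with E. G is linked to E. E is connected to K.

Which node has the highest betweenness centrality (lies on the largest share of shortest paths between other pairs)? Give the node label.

E

Unnormalized betweenness of each node: A:0, B:0, C:0, D:0, E:44, F:0, G:0, H:0, I:0, J:0, K:0.
E has the largest value, 44, making it the main broker — the node through which the most shortest paths run.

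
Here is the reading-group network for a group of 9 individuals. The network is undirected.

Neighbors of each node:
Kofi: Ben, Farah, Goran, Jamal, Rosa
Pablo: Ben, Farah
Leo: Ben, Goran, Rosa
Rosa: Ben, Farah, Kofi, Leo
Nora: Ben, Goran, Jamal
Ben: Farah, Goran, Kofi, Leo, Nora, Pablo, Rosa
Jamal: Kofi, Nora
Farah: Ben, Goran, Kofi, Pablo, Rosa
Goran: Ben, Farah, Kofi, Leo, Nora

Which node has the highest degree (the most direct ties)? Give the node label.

Degrees — Ben:7, Farah:5, Goran:5, Jamal:2, Kofi:5, Leo:3, Nora:3, Pablo:2, Rosa:4.
The maximum is 7, attained only by Ben.

Ben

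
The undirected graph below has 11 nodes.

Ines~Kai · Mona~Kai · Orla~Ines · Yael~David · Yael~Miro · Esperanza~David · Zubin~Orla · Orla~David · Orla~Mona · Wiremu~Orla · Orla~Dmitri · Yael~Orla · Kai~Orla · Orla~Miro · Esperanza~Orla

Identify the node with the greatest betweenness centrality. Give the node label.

Orla

Unnormalized betweenness of each node: David:1/2, Dmitri:0, Esperanza:0, Ines:0, Kai:1/2, Miro:0, Mona:0, Orla:77/2, Wiremu:0, Yael:1/2, Zubin:0.
Orla has the largest value, 77/2, making it the main broker — the node through which the most shortest paths run.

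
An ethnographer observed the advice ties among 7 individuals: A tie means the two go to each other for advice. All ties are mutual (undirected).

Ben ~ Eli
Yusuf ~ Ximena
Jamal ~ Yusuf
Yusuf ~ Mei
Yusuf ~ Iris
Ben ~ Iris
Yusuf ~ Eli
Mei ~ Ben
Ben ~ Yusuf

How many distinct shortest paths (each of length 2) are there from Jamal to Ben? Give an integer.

1

The shortest distance is 2, and the only length-2 path is Jamal–Yusuf–Ben. So there is exactly 1 shortest path.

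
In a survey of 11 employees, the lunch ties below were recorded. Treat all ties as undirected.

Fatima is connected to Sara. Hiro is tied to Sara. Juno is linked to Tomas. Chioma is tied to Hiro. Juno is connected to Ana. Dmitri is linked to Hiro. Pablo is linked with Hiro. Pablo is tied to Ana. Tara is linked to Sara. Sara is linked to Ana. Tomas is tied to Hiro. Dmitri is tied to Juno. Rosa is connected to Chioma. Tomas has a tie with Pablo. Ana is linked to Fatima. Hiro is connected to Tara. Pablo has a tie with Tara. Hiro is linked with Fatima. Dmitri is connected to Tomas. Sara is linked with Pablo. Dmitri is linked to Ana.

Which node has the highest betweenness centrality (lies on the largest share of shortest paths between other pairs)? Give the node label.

Hiro

Unnormalized betweenness of each node: Ana:137/30, Chioma:9, Dmitri:167/60, Fatima:3/4, Hiro:647/30, Juno:1/3, Pablo:179/60, Rosa:0, Sara:137/60, Tara:0, Tomas:41/15.
Hiro has the largest value, 647/30, making it the main broker — the node through which the most shortest paths run.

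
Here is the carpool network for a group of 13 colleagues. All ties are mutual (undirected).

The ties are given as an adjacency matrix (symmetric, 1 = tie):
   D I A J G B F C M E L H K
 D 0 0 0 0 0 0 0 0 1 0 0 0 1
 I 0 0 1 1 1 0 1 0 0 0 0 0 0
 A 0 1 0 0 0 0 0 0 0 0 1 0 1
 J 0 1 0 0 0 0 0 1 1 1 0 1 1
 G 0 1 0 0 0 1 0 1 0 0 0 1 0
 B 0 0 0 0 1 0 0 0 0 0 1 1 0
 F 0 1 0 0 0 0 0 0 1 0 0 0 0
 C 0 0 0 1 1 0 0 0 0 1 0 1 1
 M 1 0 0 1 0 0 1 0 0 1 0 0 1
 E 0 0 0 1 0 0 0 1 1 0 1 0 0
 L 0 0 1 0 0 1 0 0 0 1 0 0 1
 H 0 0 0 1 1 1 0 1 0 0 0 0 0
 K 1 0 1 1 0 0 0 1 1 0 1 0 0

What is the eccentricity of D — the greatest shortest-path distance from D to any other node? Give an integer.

3

Distances from D: A:2, B:3, C:2, E:2, F:2, G:3, H:3, I:3, J:2, K:1, L:2, M:1.
The largest is 3 (to I, H, G, and B), so the eccentricity of D is 3.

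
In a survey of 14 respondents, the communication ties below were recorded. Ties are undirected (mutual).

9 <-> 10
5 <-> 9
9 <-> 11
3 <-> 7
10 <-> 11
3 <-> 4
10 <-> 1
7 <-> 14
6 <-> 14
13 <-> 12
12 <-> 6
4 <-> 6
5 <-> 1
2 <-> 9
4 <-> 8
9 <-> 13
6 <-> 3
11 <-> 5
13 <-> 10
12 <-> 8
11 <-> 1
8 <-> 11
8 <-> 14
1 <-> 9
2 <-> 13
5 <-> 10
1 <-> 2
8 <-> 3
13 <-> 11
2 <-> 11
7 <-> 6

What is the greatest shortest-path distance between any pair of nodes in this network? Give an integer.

4

Eccentricity of each node (its greatest distance to any other): 1:4, 2:4, 3:3, 4:3, 5:4, 6:4, 7:4, 8:2, 9:4, 10:4, 11:3, 12:3, 13:3, 14:3.
The maximum eccentricity is 4, realized for instance by the pair 6–5 via 6 – 12 – 13 – 10 – 5. So the diameter is 4.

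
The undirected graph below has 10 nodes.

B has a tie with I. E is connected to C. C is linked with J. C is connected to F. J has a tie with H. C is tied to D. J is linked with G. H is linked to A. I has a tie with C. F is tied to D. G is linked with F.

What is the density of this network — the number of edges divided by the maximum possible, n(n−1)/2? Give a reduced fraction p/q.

11/45

There are 11 edges and 10 nodes, so the maximum possible is C(10,2) = 45.
Density = 11/45.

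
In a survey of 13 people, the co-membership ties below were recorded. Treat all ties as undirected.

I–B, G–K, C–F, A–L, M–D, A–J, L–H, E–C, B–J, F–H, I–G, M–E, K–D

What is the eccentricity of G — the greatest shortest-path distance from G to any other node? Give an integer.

Distances from G: A:4, B:2, C:5, D:2, E:4, F:6, H:6, I:1, J:3, K:1, L:5, M:3.
The largest is 6 (to F and H), so the eccentricity of G is 6.

6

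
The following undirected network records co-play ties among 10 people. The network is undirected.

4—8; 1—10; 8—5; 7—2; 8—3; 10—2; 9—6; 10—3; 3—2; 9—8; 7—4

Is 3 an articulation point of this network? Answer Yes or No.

No

Even without 3, every remaining node can still reach every other (the residual graph is connected), so 3 is not a cut vertex.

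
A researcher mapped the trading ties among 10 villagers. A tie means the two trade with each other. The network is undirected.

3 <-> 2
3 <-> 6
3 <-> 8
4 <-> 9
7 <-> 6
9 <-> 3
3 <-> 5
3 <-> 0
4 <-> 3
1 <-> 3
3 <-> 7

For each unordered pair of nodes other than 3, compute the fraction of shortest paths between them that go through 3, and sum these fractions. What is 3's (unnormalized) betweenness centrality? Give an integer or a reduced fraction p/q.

34

Pairs whose geodesics pass through 3 — 8–1: 1; 8–6: 1; 8–9: 1; 8–7: 1; 8–4: 1; 8–5: 1; 8–0: 1; 8–2: 1; 1–6: 1; 1–9: 1; 1–7: 1; 1–4: 1; 1–5: 1; 1–0: 1 … (+20 more pairs).
All other pairs contribute 0.
Summing the contributions gives betweenness(3) = 34.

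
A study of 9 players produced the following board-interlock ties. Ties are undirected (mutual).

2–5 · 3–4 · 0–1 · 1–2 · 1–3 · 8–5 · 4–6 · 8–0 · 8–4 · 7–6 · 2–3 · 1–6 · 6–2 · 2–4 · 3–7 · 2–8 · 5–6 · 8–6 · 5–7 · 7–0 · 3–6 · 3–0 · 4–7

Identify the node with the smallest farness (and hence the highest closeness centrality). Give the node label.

Farness (sum of distances to all others) for each node — 0:12, 1:12, 2:10, 3:10, 4:11, 5:12, 6:9, 7:11, 8:11.
The smallest farness is 9, for 6, so 6 has the highest closeness.

6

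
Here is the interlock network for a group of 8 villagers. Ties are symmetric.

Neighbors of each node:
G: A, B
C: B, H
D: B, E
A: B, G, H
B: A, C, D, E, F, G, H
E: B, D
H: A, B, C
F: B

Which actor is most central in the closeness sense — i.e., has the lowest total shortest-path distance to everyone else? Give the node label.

B

Farness (sum of distances to all others) for each node — A:11, B:7, C:12, D:12, E:12, F:13, G:12, H:11.
The smallest farness is 7, for B, so B has the highest closeness.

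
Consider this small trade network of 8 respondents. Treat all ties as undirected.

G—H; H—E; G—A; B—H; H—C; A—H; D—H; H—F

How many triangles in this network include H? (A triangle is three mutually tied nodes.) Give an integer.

H's neighbors: A, B, C, D, E, F, and G.
Neighbor pairs that are themselves tied: H–A–G. Each forms one triangle with H, for 1 in total.

1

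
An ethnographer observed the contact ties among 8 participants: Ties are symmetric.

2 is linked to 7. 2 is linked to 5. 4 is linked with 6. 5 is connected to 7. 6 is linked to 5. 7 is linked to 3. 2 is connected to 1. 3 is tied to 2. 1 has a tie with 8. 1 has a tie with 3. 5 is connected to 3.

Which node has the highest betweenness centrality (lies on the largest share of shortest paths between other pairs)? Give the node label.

Unnormalized betweenness of each node: 1:6, 2:4, 3:4, 4:0, 5:10, 6:6, 7:0, 8:0.
5 has the largest value, 10, making it the main broker — the node through which the most shortest paths run.

5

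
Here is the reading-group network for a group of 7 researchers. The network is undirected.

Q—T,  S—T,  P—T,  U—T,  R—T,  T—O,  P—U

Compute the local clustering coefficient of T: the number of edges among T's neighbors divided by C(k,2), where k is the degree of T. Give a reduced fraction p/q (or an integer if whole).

1/15

T's neighbors: O, P, Q, R, S, and U (k = 6).
Possible neighbor pairs: C(6,2) = 15. Edges among them: P–U → e = 1.
Clustering(T) = 1/15.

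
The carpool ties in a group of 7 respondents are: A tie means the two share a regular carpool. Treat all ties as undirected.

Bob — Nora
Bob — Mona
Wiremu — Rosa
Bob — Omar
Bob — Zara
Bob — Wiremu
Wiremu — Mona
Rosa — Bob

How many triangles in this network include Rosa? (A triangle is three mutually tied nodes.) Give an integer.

1

Rosa's neighbors: Bob and Wiremu.
Neighbor pairs that are themselves tied: Rosa–Bob–Wiremu. Each forms one triangle with Rosa, for 1 in total.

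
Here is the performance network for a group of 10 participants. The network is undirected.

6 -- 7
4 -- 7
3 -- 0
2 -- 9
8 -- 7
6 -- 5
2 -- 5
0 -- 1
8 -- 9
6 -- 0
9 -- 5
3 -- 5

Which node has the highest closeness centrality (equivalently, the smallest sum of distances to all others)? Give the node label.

6

Farness (sum of distances to all others) for each node — 0:19, 1:27, 2:22, 3:20, 4:26, 5:16, 6:15, 7:18, 8:20, 9:19.
The smallest farness is 15, for 6, so 6 has the highest closeness.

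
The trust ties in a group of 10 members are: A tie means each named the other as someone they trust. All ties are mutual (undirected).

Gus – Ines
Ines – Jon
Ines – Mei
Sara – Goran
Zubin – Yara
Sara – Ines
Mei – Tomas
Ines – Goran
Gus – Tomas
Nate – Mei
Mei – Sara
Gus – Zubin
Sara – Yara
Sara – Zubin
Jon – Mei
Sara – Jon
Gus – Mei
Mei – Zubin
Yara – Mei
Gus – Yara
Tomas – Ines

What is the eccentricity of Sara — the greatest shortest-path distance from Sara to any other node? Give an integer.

2

Distances from Sara: Goran:1, Gus:2, Ines:1, Jon:1, Mei:1, Nate:2, Tomas:2, Yara:1, Zubin:1.
The largest is 2 (to Gus, Nate, and Tomas), so the eccentricity of Sara is 2.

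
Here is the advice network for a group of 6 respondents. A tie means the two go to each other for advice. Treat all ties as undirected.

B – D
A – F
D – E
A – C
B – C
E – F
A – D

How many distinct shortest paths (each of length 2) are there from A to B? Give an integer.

The shortest distance is 2. The length-2 paths are: A–C–B; A–D–B.
That gives 2 distinct shortest paths.

2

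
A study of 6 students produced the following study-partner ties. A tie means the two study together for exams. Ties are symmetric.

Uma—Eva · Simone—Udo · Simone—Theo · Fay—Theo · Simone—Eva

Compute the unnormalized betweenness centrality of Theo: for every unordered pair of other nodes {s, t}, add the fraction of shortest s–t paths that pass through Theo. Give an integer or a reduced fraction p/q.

4

Pairs whose geodesics pass through Theo — Simone–Fay: 1; Uma–Fay: 1; Fay–Eva: 1; Fay–Udo: 1.
All other pairs contribute 0.
Summing the contributions gives betweenness(Theo) = 4.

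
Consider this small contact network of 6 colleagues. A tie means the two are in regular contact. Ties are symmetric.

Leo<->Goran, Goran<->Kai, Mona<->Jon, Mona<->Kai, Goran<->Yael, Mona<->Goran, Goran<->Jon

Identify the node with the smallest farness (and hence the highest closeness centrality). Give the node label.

Goran

Farness (sum of distances to all others) for each node — Goran:5, Jon:8, Kai:8, Leo:9, Mona:7, Yael:9.
The smallest farness is 5, for Goran, so Goran has the highest closeness.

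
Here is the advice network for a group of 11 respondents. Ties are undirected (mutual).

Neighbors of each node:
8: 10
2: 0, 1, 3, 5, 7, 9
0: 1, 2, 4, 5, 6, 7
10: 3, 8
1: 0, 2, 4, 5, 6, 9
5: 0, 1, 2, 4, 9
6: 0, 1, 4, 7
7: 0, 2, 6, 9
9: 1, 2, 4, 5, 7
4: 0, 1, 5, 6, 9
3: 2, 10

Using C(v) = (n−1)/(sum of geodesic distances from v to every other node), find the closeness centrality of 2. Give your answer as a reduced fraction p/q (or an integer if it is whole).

Distances from 2: 0:1, 1:1, 3:1, 4:2, 5:1, 6:2, 7:1, 8:3, 9:1, 10:2. Sum = 15.
n = 11, so closeness = 10/15 = 2/3.

2/3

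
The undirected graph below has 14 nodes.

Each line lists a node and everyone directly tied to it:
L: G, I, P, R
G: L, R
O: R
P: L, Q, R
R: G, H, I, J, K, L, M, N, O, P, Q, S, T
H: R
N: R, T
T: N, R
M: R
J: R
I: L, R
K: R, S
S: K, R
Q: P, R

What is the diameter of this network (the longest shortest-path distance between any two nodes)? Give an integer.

2

Eccentricity of each node (its greatest distance to any other): G:2, H:2, I:2, J:2, K:2, L:2, M:2, N:2, O:2, P:2, Q:2, R:1, S:2, T:2.
The maximum eccentricity is 2, realized for instance by the pair S–H via S – R – H. So the diameter is 2.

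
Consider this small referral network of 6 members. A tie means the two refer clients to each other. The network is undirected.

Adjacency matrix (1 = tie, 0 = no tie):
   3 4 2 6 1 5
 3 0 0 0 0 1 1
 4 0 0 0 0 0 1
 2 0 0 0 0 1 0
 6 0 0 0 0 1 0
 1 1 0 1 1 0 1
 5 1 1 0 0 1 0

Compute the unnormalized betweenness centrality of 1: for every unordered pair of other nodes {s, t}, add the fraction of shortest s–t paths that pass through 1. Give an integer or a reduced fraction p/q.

7

Pairs whose geodesics pass through 1 — 3–2: 1; 3–6: 1; 4–2: 1; 4–6: 1; 2–6: 1; 2–5: 1; 6–5: 1.
All other pairs contribute 0.
Summing the contributions gives betweenness(1) = 7.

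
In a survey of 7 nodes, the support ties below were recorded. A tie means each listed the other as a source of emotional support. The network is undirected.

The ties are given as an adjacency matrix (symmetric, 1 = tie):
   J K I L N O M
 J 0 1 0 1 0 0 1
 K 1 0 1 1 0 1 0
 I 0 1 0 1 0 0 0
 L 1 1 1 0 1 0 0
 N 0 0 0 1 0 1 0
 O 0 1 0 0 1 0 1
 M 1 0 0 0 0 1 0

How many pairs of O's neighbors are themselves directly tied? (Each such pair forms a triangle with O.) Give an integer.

0

O's neighbors are K, M, and N, but none of them are tied to each other, so no triangle contains O.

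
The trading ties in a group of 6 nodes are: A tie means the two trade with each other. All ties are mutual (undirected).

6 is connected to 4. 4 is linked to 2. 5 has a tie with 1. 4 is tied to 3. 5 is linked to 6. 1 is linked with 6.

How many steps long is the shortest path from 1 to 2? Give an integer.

One shortest route is 1 – 6 – 4 – 2, which uses 3 edges, and at distance 2 from 1 we only reach {4}, which does not include 2. So d(1,2) = 3.

3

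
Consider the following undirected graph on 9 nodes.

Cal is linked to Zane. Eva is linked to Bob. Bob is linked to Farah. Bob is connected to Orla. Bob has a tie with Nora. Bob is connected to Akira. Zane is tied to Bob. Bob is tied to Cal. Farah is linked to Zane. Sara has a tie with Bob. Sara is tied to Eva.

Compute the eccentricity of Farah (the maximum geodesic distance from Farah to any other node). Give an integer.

Distances from Farah: Akira:2, Bob:1, Cal:2, Eva:2, Nora:2, Orla:2, Sara:2, Zane:1.
The largest is 2 (to Akira, Eva, Nora, Cal, Sara, and Orla), so the eccentricity of Farah is 2.

2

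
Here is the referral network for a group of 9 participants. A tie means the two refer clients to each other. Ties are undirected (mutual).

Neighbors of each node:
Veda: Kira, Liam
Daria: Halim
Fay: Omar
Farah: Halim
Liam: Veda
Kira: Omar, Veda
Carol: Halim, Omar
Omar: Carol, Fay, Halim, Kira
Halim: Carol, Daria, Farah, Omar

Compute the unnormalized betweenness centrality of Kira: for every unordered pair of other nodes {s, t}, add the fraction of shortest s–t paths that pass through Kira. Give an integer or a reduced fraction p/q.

Pairs whose geodesics pass through Kira — Carol–Veda: 1; Carol–Liam: 1; Farah–Veda: 1; Farah–Liam: 1; Daria–Veda: 1; Daria–Liam: 1; Veda–Omar: 1; Veda–Halim: 1; Veda–Fay: 1; Omar–Liam: 1; Halim–Liam: 1; Liam–Fay: 1.
All other pairs contribute 0.
Summing the contributions gives betweenness(Kira) = 12.

12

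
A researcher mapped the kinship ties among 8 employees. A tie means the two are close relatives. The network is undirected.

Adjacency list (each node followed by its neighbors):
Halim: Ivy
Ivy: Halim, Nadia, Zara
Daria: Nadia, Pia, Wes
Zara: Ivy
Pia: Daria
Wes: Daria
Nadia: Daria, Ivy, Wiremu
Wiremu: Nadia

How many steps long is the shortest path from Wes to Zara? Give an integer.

4

One shortest route is Wes – Daria – Nadia – Ivy – Zara, which uses 4 edges, and at distance 3 from Wes we only reach {Ivy, Wiremu}, which does not include Zara. So d(Wes,Zara) = 4.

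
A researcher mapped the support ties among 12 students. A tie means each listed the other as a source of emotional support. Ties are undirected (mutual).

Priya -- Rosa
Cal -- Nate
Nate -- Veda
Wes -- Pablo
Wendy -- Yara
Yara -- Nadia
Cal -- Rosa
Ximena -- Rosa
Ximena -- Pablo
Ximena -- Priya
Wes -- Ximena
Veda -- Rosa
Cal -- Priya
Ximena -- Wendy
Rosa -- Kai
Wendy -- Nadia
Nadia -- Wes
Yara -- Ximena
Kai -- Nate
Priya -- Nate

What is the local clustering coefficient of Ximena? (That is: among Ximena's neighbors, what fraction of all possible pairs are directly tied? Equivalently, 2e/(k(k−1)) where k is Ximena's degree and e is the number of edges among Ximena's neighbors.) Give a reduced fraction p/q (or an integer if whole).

1/5

Ximena's neighbors: Pablo, Priya, Rosa, Wendy, Wes, and Yara (k = 6).
Possible neighbor pairs: C(6,2) = 15. Edges among them: Pablo–Wes, Priya–Rosa, Wendy–Yara → e = 3.
Clustering(Ximena) = 3/15 = 1/5.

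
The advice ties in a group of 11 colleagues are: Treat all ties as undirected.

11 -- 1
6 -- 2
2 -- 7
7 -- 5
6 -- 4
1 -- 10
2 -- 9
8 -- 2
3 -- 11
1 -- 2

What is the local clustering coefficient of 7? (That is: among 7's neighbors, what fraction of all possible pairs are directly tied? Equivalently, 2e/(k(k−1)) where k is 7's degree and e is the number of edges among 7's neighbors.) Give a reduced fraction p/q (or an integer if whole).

0

7's neighbors: 2 and 5 (k = 2).
Possible neighbor pairs: C(2,2) = 1. Edges among them: none → e = 0.
Clustering(7) = 0/1.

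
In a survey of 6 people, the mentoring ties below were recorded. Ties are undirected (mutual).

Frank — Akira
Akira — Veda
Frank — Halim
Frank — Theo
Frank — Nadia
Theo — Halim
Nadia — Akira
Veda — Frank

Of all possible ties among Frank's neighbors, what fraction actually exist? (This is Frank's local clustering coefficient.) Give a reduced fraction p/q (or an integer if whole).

Frank's neighbors: Akira, Halim, Nadia, Theo, and Veda (k = 5).
Possible neighbor pairs: C(5,2) = 10. Edges among them: Akira–Nadia, Akira–Veda, Halim–Theo → e = 3.
Clustering(Frank) = 3/10.

3/10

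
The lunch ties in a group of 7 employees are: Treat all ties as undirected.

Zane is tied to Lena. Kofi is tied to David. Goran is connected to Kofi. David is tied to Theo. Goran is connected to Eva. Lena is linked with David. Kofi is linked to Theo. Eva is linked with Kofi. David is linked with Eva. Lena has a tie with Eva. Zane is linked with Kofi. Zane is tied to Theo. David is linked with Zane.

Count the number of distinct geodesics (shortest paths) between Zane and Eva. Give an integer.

3

The shortest distance is 2. The length-2 paths are: Zane–David–Eva; Zane–Kofi–Eva; Zane–Lena–Eva.
That gives 3 distinct shortest paths.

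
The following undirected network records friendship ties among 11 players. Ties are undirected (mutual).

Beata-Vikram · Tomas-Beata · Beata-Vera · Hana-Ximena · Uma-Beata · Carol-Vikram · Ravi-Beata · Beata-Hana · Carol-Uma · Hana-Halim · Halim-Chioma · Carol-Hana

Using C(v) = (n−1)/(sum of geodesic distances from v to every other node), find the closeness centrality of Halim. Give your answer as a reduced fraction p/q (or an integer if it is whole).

10/23

Distances from Halim: Beata:2, Carol:2, Chioma:1, Hana:1, Ravi:3, Tomas:3, Uma:3, Vera:3, Vikram:3, Ximena:2. Sum = 23.
n = 11, so closeness = 10/23.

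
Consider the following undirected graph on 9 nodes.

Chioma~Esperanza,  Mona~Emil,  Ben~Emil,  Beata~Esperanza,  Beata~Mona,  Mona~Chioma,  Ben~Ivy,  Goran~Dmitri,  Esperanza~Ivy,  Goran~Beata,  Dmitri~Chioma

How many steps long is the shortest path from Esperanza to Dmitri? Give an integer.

One shortest route is Esperanza – Chioma – Dmitri, which uses 2 edges, and Esperanza and Dmitri are not directly tied, so nothing shorter exists. So d(Esperanza,Dmitri) = 2.

2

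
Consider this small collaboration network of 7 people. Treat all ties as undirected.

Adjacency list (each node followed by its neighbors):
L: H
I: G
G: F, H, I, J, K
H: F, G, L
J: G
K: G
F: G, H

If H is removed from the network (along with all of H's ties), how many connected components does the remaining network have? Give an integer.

Without H, the remaining ties split the others into: {F, G, I, J, K}; {L}.
That's 2 separate components.

2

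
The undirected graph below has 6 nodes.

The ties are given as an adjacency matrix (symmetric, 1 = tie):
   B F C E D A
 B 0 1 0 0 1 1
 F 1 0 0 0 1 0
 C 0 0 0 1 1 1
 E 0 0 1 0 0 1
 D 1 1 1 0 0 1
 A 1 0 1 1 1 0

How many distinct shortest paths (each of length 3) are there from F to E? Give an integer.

The shortest distance is 3. The length-3 paths are: F–D–C–E; F–B–A–E; F–D–A–E.
That gives 3 distinct shortest paths.

3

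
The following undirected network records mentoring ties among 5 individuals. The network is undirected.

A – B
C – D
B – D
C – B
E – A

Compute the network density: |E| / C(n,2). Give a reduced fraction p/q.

There are 5 edges and 5 nodes, so the maximum possible is C(5,2) = 10.
Density = 5/10 = 1/2.

1/2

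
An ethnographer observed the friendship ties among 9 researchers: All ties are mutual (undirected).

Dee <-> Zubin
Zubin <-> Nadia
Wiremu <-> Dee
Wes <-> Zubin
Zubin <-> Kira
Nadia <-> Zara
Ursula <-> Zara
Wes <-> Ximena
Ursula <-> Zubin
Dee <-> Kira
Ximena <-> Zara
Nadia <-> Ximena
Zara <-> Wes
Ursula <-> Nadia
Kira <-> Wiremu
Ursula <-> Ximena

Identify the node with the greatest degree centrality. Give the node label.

Degrees — Dee:3, Kira:3, Nadia:4, Ursula:4, Wes:3, Wiremu:2, Ximena:4, Zara:4, Zubin:5.
The maximum is 5, attained only by Zubin.

Zubin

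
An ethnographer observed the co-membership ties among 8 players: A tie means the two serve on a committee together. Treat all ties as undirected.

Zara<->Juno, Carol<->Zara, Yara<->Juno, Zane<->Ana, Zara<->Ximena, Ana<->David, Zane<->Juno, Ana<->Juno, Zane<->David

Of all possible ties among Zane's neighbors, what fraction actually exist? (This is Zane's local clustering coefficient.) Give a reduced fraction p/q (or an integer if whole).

2/3

Zane's neighbors: Ana, David, and Juno (k = 3).
Possible neighbor pairs: C(3,2) = 3. Edges among them: Ana–David, Ana–Juno → e = 2.
Clustering(Zane) = 2/3.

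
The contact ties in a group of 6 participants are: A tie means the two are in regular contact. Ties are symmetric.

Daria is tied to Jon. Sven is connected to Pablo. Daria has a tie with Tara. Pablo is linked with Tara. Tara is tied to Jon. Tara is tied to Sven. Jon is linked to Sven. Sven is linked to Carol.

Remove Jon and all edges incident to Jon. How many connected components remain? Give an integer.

Jon's neighbors (Daria, Sven, and Tara) remain reachable from one another through other ties, so the rest of the network stays in one piece.

1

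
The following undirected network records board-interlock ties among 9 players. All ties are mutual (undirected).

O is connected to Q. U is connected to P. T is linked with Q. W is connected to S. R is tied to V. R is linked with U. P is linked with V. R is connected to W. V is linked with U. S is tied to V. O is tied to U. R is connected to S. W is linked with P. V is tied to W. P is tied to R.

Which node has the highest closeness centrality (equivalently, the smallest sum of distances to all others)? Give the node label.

U

Farness (sum of distances to all others) for each node — O:16, P:15, Q:21, R:14, S:19, T:28, U:13, V:14, W:18.
The smallest farness is 13, for U, so U has the highest closeness.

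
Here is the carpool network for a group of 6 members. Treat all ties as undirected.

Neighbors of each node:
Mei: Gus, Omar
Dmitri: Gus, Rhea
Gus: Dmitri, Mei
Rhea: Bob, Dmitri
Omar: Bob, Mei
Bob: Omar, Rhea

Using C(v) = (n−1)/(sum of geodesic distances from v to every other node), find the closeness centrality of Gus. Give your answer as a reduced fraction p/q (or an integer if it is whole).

5/9

Distances from Gus: Bob:3, Dmitri:1, Mei:1, Omar:2, Rhea:2. Sum = 9.
n = 6, so closeness = 5/9.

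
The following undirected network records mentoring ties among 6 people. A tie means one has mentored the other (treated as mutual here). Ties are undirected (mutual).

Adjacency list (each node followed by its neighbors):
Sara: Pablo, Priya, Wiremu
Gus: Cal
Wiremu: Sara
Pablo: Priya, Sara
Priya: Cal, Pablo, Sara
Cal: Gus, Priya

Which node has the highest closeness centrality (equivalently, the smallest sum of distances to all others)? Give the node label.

Farness (sum of distances to all others) for each node — Cal:9, Gus:13, Pablo:9, Priya:7, Sara:8, Wiremu:12.
The smallest farness is 7, for Priya, so Priya has the highest closeness.

Priya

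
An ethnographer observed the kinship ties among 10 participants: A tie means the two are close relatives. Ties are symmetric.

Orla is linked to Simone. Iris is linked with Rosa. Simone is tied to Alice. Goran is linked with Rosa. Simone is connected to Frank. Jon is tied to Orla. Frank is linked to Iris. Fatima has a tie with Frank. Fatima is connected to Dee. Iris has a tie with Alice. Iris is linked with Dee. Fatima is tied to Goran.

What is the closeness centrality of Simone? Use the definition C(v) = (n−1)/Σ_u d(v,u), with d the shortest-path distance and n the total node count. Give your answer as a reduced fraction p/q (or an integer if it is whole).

1/2

Distances from Simone: Alice:1, Dee:3, Fatima:2, Frank:1, Goran:3, Iris:2, Jon:2, Orla:1, Rosa:3. Sum = 18.
n = 10, so closeness = 9/18 = 1/2.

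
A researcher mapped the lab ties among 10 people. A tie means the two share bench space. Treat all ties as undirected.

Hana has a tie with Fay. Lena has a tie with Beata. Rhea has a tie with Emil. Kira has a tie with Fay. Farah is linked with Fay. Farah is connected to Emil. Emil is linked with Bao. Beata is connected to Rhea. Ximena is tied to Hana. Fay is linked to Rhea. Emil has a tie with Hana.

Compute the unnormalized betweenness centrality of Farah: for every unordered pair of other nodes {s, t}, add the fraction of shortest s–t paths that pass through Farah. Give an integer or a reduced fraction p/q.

4/3

Pairs whose geodesics pass through Farah — Fay–Bao: 1/3; Fay–Emil: 1/3; Kira–Bao: 1/3; Kira–Emil: 1/3.
All other pairs contribute 0.
Summing the contributions gives betweenness(Farah) = 4/3.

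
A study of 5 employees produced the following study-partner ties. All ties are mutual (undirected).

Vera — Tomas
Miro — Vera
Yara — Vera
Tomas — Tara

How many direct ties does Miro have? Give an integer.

Miro is directly tied to Vera. That is 1 neighbor, so the degree of Miro is 1.

1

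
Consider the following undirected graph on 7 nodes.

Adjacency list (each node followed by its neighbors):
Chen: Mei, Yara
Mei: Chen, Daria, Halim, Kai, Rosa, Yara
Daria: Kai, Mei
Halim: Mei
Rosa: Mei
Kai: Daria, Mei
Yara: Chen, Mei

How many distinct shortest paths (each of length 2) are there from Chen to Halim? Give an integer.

The shortest distance is 2, and the only length-2 path is Chen–Mei–Halim. So there is exactly 1 shortest path.

1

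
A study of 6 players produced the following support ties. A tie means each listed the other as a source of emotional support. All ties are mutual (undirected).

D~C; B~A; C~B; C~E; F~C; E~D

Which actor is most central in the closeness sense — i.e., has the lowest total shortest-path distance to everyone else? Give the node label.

C

Farness (sum of distances to all others) for each node — A:12, B:8, C:6, D:9, E:9, F:10.
The smallest farness is 6, for C, so C has the highest closeness.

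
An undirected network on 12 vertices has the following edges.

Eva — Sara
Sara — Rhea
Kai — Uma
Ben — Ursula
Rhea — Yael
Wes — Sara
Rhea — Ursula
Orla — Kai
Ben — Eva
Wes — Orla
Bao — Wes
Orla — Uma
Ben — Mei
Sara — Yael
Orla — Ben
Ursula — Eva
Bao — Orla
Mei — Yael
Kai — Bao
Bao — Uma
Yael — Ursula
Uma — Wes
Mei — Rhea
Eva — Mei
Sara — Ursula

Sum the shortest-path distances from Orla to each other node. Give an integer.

19

Distances from Orla: Bao:1, Ben:1, Eva:2, Kai:1, Mei:2, Rhea:3, Sara:2, Uma:1, Ursula:2, Wes:1, Yael:3.
Sum = 1 + 1 + 2 + 1 + 2 + 3 + 2 + 1 + 2 + 1 + 3 = 19.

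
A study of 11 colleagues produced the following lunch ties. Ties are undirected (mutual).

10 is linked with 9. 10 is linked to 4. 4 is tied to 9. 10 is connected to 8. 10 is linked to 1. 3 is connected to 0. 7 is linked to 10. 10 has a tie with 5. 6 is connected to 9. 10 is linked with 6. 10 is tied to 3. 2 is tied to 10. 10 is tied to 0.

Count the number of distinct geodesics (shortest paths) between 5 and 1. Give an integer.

1

The shortest distance is 2, and the only length-2 path is 5–10–1. So there is exactly 1 shortest path.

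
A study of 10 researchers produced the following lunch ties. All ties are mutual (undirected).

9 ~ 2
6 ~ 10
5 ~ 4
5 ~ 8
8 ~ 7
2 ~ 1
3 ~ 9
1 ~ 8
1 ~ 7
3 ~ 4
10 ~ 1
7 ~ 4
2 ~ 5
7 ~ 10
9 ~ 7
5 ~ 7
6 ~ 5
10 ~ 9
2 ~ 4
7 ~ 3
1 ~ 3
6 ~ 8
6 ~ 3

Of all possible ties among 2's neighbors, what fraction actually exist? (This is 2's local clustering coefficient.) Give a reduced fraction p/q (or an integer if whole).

2's neighbors: 1, 4, 5, and 9 (k = 4).
Possible neighbor pairs: C(4,2) = 6. Edges among them: 4–5 → e = 1.
Clustering(2) = 1/6.

1/6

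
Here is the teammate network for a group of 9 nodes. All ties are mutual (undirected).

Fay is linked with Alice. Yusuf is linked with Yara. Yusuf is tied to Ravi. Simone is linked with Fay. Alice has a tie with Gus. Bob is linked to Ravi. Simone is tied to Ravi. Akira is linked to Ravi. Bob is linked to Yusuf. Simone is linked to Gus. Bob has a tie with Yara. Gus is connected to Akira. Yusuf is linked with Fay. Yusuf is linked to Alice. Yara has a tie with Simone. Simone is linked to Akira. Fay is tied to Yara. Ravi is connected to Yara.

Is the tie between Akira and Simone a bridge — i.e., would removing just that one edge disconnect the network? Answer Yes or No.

Even without that edge, Akira still reaches Simone via Akira – Ravi – Simone, so the network stays connected. Not a bridge.

No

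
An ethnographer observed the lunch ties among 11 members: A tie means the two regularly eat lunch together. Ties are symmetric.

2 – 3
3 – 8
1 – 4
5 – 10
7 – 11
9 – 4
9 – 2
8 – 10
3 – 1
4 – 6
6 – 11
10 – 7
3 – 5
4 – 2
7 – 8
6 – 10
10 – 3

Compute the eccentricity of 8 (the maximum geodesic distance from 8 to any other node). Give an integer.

3

Distances from 8: 1:2, 2:2, 3:1, 4:3, 5:2, 6:2, 7:1, 9:3, 10:1, 11:2.
The largest is 3 (to 4 and 9), so the eccentricity of 8 is 3.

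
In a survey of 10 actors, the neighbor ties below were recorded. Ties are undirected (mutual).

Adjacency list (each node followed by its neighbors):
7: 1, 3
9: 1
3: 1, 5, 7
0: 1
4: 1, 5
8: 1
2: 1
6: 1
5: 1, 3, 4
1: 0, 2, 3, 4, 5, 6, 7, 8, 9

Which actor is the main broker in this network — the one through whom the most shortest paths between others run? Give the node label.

1

Unnormalized betweenness of each node: 0:0, 1:32, 2:0, 3:1/2, 4:0, 5:1/2, 6:0, 7:0, 8:0, 9:0.
1 has the largest value, 32, making it the main broker — the node through which the most shortest paths run.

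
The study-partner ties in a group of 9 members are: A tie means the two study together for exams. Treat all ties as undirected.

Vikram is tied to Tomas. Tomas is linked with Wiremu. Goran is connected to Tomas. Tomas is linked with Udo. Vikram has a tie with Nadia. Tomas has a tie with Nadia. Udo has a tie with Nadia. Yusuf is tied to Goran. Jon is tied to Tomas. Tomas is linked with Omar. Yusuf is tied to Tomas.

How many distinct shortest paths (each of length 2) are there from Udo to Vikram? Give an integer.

The shortest distance is 2. The length-2 paths are: Udo–Tomas–Vikram; Udo–Nadia–Vikram.
That gives 2 distinct shortest paths.

2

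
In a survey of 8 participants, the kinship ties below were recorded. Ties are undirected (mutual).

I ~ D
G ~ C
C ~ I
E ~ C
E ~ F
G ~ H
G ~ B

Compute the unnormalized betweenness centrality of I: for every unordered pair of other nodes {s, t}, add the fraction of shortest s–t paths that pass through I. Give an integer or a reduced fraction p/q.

Pairs whose geodesics pass through I — D–C: 1; D–H: 1; D–G: 1; D–E: 1; D–B: 1; D–F: 1.
All other pairs contribute 0.
Summing the contributions gives betweenness(I) = 6.

6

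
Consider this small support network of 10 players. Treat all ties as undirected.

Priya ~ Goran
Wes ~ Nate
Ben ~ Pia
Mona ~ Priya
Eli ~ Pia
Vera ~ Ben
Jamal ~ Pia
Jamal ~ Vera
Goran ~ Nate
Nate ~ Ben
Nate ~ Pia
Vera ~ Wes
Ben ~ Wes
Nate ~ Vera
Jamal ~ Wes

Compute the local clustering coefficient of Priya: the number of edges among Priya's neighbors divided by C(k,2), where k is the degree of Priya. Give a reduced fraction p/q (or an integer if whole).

0

Priya's neighbors: Goran and Mona (k = 2).
Possible neighbor pairs: C(2,2) = 1. Edges among them: none → e = 0.
Clustering(Priya) = 0/1.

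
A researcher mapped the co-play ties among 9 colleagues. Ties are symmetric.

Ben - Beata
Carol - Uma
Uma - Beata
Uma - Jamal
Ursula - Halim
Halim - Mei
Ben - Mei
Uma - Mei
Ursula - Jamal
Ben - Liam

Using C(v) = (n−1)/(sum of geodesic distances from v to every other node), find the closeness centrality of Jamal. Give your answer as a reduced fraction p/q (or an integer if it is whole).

Distances from Jamal: Beata:2, Ben:3, Carol:2, Halim:2, Liam:4, Mei:2, Uma:1, Ursula:1. Sum = 17.
n = 9, so closeness = 8/17.

8/17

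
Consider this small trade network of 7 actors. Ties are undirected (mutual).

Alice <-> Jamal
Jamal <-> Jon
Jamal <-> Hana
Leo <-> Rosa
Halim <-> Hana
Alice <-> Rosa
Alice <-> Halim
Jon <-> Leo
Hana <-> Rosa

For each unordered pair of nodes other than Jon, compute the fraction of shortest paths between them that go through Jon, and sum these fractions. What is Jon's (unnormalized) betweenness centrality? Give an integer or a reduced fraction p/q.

1

Pairs whose geodesics pass through Jon — Jamal–Leo: 1.
All other pairs contribute 0.
Summing the contributions gives betweenness(Jon) = 1.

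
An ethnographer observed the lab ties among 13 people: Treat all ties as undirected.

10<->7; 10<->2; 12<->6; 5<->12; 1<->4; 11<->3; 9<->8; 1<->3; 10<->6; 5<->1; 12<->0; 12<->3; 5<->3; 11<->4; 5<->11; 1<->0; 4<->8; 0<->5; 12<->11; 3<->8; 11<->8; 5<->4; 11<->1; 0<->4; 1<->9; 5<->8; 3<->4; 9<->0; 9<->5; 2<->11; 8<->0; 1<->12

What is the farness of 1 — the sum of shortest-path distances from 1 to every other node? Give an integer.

20

Distances from 1: 0:1, 2:2, 3:1, 4:1, 5:1, 6:2, 7:4, 8:2, 9:1, 10:3, 11:1, 12:1.
Sum = 1 + 2 + 1 + 1 + 1 + 2 + 4 + 2 + 1 + 3 + 1 + 1 = 20.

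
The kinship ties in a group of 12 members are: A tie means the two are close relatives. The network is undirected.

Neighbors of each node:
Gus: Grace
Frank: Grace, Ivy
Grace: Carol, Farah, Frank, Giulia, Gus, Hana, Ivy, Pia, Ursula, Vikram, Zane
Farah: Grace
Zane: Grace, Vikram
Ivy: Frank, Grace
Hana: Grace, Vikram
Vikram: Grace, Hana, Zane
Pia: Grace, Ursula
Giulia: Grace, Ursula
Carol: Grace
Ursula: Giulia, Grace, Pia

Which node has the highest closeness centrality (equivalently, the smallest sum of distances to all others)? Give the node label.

Grace

Farness (sum of distances to all others) for each node — Carol:21, Farah:21, Frank:20, Giulia:20, Grace:11, Gus:21, Hana:20, Ivy:20, Pia:20, Ursula:19, Vikram:19, Zane:20.
The smallest farness is 11, for Grace, so Grace has the highest closeness.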